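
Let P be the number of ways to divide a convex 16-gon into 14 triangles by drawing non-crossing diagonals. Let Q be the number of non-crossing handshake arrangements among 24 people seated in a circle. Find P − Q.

2466428

A convex 16-gon is triangulated into 14 triangles, and the number of such triangulations is the Catalan number C_{16−2} = C_14. So P = C_14 = 2674440.
With 24 = 2·12 people, non-crossing handshake pairings are non-crossing perfect matchings on a circle, counted by C_12. So Q = C_12 = 208012.
P − Q = 2674440 − 208012 = 2466428.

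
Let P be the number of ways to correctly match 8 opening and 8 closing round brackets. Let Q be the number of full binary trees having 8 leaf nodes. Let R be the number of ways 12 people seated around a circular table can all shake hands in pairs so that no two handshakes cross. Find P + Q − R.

A balanced arrangement of 8 bracket pairs is a Dyck word of semilength 8, so the count is C_8. So P = C_8 = 1430.
A full binary tree with L leaves has L−1 internal nodes and is counted by C_{L−1}; L = 8 gives C_7. So Q = C_7 = 429.
With 12 = 2·6 people, non-crossing handshake pairings are non-crossing perfect matchings on a circle, counted by C_6. So R = C_6 = 132.
P + Q − R = 1430 + 429 − 132 = 1727.

1727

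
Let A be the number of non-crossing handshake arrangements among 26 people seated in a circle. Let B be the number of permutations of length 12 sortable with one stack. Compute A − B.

534888

With 26 = 2·13 people, non-crossing handshake pairings are non-crossing perfect matchings on a circle, counted by C_13. So A = C_13 = 742900.
Stack-sortable permutations are exactly the 231-avoiding ones, counted by C_n; here n = 12. So B = C_12 = 208012.
A − B = 742900 − 208012 = 534888.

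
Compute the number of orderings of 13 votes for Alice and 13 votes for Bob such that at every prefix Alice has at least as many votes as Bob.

Ballot sequences with n votes each where one side never trails are Dyck words, counted by C_n; here n = 13.
C_13 = C(26,13)/14 = 10400600/14 = 742900.

742900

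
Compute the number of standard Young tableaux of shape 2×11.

Standard Young tableaux of shape 2×n are counted by C_n; here n = 11.
C_11 = C(22,11)/12 = 705432/12 = 58786.

58786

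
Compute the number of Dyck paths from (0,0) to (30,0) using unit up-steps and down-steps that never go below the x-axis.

Paths of 15 up- and 15 down-steps that never dip below the axis are Dyck paths; their count is C_15.
C_15 = 9694845.

9694845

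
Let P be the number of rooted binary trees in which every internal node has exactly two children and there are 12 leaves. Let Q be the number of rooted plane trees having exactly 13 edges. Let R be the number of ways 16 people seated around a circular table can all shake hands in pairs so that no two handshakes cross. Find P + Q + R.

803116

A full binary tree with L leaves has L−1 internal nodes and is counted by C_{L−1}; L = 12 gives C_11. So P = C_11 = 58786.
A rooted plane tree with 13 edges has 14 nodes, and the count is C_13. So Q = C_13 = 742900.
Non-crossing handshake pairings of 2n people are counted by C_n; 16 people gives n = 8. So R = C_8 = 1430.
P + Q + R = 58786 + 742900 + 1430 = 803116.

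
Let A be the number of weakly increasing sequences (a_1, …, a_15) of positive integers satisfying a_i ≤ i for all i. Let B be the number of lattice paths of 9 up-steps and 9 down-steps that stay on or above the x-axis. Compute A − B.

9689983

Such sub-staircase sequences of length n are counted by C_n; here n = 15. So A = C_15 = 9694845.
Dyck paths of semilength n (length 2n) are counted by C_n; here n = 9. So B = C_9 = 4862.
A − B = 9694845 − 4862 = 9689983.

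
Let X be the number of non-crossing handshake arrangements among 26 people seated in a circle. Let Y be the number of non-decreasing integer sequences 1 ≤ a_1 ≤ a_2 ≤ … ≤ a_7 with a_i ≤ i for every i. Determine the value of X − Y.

742471

Non-crossing handshake pairings of 2n people are counted by C_n; 26 people gives n = 13. So X = C_13 = 742900.
Such sub-staircase sequences of length n are counted by C_n; here n = 7. So Y = C_7 = 429.
X − Y = 742900 − 429 = 742471.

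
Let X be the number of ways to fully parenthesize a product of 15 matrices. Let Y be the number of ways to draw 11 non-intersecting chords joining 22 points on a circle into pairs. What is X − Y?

Bracketing 15 factors into binary products is counted by C_{15−1} = C_14. So X = C_14 = 2674440.
Non-crossing perfect matchings of 2n points on a circle are counted by C_n; with 22 points, n = 11. So Y = C_11 = 58786.
X − Y = 2674440 − 58786 = 2615654.

2615654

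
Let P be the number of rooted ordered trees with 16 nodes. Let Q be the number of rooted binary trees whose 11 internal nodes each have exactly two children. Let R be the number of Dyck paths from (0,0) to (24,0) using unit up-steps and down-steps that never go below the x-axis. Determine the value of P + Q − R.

A rooted plane tree on 16 nodes has 15 edges, and such trees are counted by C_15. So P = C_15 = 9694845.
Full binary trees with n internal nodes are counted by C_n; here n = 11. So Q = C_11 = 58786.
Dyck paths of semilength n (length 2n) are counted by C_n; here n = 12. So R = C_12 = 208012.
P + Q − R = 9694845 + 58786 − 208012 = 9545619.

9545619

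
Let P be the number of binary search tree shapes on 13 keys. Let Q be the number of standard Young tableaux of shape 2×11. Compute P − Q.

There are C_n binary search tree shapes on n keys; with n = 13 that is C_13. So P = C_13 = 742900.
Standard Young tableaux of shape 2×n are counted by C_n; here n = 11. So Q = C_11 = 58786.
P − Q = 742900 − 58786 = 684114.

684114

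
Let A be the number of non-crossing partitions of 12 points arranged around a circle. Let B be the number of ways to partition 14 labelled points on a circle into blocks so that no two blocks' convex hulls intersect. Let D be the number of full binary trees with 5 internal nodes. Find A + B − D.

2882410

The non-crossing partitions of [12] form a lattice of size C_12. So A = C_12 = 208012.
The non-crossing partitions of [14] form a lattice of size C_14. So B = C_14 = 2674440.
Full binary trees with n internal nodes are counted by C_n; here n = 5. So D = C_5 = 42.
A + B − D = 208012 + 2674440 − 42 = 2882410.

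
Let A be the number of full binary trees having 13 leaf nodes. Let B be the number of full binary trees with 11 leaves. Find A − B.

A full binary tree with L leaves has L−1 internal nodes and is counted by C_{L−1}; L = 13 gives C_12. So A = C_12 = 208012.
Full binary trees with 11 leaves have 11−1 = 10 internal nodes, so there are C_10 of them. So B = C_10 = 16796.
A − B = 208012 − 16796 = 191216.

191216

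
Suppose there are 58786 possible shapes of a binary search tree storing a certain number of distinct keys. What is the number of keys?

11

Binary search tree shapes on n keys are counted by C_n; 58786 = C_11.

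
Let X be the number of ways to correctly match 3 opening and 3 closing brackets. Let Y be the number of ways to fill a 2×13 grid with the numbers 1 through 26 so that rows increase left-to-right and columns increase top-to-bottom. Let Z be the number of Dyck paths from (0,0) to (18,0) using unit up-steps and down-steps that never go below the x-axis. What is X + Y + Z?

With 3 pairs the number of balanced bracket strings is the Catalan number C_3. So X = C_3 = 5.
By the hook-length formula (or a Dyck-path bijection), SYT of shape 2×13 number C_13. So Y = C_13 = 742900.
Paths of 9 up- and 9 down-steps that never dip below the axis are Dyck paths; their count is C_9. So Z = C_9 = 4862.
X + Y + Z = 5 + 742900 + 4862 = 747767.

747767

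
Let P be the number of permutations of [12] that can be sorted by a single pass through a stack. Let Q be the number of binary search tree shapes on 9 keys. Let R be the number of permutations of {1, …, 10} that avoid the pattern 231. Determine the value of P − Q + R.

By Knuth's characterisation, the stack-sortable permutations of length 12 are the 231-avoiders, numbering C_12. So P = C_12 = 208012.
Rooted binary trees with 9 nodes (each child slot possibly empty) number C_9. So Q = C_9 = 4862.
For any fixed pattern of length 3, the pattern-avoiding permutations of [10] number C_10. So R = C_10 = 16796.
P − Q + R = 208012 − 4862 + 16796 = 219946.

219946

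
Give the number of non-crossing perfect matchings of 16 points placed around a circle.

1430

Non-crossing perfect matchings of 2n points on a circle are counted by C_n; with 16 points, n = 8.
C_8 = C(16,8)/9 = 12870/9 = 1430.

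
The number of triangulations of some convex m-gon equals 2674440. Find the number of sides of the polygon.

16

Triangulations of a convex m-gon are counted by C_{m−2}. Since C_14 = 2674440, the index is 14.
So m − 2 = 14, giving m = 16 sides.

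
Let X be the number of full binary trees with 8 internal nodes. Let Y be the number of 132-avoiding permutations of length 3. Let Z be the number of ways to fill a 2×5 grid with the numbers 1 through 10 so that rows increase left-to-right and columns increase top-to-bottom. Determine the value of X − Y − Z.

The number of full binary trees on 8 internal nodes is the Catalan number C_8. So X = C_8 = 1430.
For any fixed pattern of length 3, the pattern-avoiding permutations of [3] number C_3. So Y = C_3 = 5.
Standard Young tableaux of shape 2×n are counted by C_n; here n = 5. So Z = C_5 = 42.
X − Y − Z = 1430 − 5 − 42 = 1383.

1383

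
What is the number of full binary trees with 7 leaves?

Full binary trees with 7 leaves have 7−1 = 6 internal nodes, so there are C_6 of them.
C_6 = 132.

132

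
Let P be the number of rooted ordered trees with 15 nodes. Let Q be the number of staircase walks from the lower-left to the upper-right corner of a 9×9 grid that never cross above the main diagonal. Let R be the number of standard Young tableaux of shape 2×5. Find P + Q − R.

2679260

Rooted ordered (plane) trees on m nodes have m−1 edges and are counted by C_{m−1}; m = 15 gives C_14. So P = C_14 = 2674440.
Monotone paths in an n×n grid that stay weakly below the diagonal are counted by C_n; here n = 9. So Q = C_9 = 4862.
By the hook-length formula (or a Dyck-path bijection), SYT of shape 2×5 number C_5. So R = C_5 = 42.
P + Q − R = 2674440 + 4862 − 42 = 2679260.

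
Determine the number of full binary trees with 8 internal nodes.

Full binary trees with n internal nodes are counted by C_n; here n = 8.
C_8 = C(16,8)/9 = 12870/9 = 1430.

1430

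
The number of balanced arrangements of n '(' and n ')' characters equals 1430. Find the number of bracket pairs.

Balanced strings of n bracket-pairs are counted by C_n. The Catalan number equal to 1430 is C_8.

8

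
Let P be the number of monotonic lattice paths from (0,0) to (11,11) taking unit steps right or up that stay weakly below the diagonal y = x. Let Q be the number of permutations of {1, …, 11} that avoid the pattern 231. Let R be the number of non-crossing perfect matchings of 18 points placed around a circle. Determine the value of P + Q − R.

112710

Monotone paths in an n×n grid that stay weakly below the diagonal are counted by C_n; here n = 11. So P = C_11 = 58786.
Permutations of [n] avoiding any single length-3 pattern are counted by C_n; here n = 11. So Q = C_11 = 58786.
Non-crossing perfect matchings of 2n points on a circle are counted by C_n; with 18 points, n = 9. So R = C_9 = 4862.
P + Q − R = 58786 + 58786 − 4862 = 112710.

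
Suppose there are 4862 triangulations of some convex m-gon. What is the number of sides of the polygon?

Triangulations of a convex m-gon are counted by C_{m−2}. The Catalan number equal to 4862 is C_9.
So m − 2 = 9, giving m = 11 sides.

11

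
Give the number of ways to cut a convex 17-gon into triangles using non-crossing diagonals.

The number of triangulations of a 17-gon is the Catalan number C_15 (index = sides − 2).
C_15 = C(30,15)/16 = 155117520/16 = 9694845.

9694845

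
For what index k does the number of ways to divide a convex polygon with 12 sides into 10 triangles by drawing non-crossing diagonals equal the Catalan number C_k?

10

Triangulations of a convex m-gon are counted by C_{m−2}; with m = 12 this is C_10.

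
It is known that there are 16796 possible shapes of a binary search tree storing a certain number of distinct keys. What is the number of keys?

10

Binary search tree shapes on n keys are counted by C_n; 16796 = C_10.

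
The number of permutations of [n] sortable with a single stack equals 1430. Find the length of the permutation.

8

Stack-sortable permutations of [n] are counted by C_n. Since C_8 = 1430, the index is 8.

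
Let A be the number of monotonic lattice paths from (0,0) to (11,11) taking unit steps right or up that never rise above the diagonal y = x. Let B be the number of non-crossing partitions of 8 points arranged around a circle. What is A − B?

Sub-diagonal monotone paths from (0,0) to (11,11) biject with Dyck paths of semilength 11, giving C_11. So A = C_11 = 58786.
The non-crossing partitions of [8] form a lattice of size C_8. So B = C_8 = 1430.
A − B = 58786 − 1430 = 57356.

57356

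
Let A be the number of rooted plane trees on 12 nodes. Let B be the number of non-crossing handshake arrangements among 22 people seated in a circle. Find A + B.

A rooted plane tree on 12 nodes has 11 edges, and such trees are counted by C_11. So A = C_11 = 58786.
With 22 = 2·11 people, non-crossing handshake pairings are non-crossing perfect matchings on a circle, counted by C_11. So B = C_11 = 58786.
A + B = 58786 + 58786 = 117572.

117572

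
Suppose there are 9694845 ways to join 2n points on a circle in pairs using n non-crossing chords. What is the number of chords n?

Non-crossing pairings of 2n points on a circle are counted by C_n. Since C_15 = 9694845, the index is 15.

15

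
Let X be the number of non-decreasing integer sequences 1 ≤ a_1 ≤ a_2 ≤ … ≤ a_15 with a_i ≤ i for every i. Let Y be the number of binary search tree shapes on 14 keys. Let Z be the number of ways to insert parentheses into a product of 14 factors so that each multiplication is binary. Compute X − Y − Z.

Weakly increasing sequences with a_i ≤ i biject with Dyck paths of semilength 15, so there are C_15. So X = C_15 = 9694845.
Rooted binary trees with 14 nodes (each child slot possibly empty) number C_14. So Y = C_14 = 2674440.
Bracketing 14 factors into binary products is counted by C_{14−1} = C_13. So Z = C_13 = 742900.
X − Y − Z = 9694845 − 2674440 − 742900 = 6277505.

6277505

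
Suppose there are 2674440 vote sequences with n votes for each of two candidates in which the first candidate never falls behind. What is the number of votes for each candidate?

14

Such ballot sequences with n votes each are counted by C_n; 2674440 = C_14.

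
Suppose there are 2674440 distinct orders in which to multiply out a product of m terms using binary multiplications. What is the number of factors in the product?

15

Parenthesizations of m factors are counted by C_{m−1}. Since C_14 = 2674440, the index is 14.
So the index is 14, and the number of factors is 14 + 1 = 15.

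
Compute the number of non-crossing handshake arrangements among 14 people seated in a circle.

429

Non-crossing handshake pairings of 2n people are counted by C_n; 14 people gives n = 7.
C_7 = 429.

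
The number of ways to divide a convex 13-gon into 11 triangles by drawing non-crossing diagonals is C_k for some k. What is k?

11

A convex 13-gon is triangulated into 11 triangles, and the number of such triangulations is the Catalan number C_{13−2} = C_11.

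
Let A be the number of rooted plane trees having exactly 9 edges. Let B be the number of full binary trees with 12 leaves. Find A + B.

Rooted ordered trees with n edges are counted by C_n; here n = 9. So A = C_9 = 4862.
A full binary tree with L leaves has L−1 internal nodes and is counted by C_{L−1}; L = 12 gives C_11. So B = C_11 = 58786.
A + B = 4862 + 58786 = 63648.

63648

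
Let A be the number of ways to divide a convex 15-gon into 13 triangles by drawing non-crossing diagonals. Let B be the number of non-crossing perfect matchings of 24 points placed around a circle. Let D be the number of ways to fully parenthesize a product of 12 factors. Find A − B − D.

The number of triangulations of a 15-gon is the Catalan number C_13 (index = sides − 2). So A = C_13 = 742900.
Non-crossing perfect matchings of 2n points on a circle are counted by C_n; with 24 points, n = 12. So B = C_12 = 208012.
Parenthesizations of m factors correspond to full binary trees with m leaves, counted by C_{m−1}; m = 12 gives C_11. So D = C_11 = 58786.
A − B − D = 742900 − 208012 − 58786 = 476102.

476102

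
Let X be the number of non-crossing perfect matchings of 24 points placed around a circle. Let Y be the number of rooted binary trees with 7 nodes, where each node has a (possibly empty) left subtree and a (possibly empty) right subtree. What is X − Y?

207583

Non-crossing perfect matchings of 2n points on a circle are counted by C_n; with 24 points, n = 12. So X = C_12 = 208012.
Binary trees (left/right distinguished) on n nodes are counted by C_n; here n = 7. So Y = C_7 = 429.
X − Y = 208012 − 429 = 207583.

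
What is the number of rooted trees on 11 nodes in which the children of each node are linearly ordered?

A rooted plane tree on 11 nodes has 10 edges, and such trees are counted by C_10.
C_10 = C(20,10)/11 = 184756/11 = 16796.

16796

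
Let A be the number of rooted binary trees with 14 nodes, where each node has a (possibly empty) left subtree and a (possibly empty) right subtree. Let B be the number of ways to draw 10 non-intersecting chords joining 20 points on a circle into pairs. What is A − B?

2657644

Rooted binary trees with 14 nodes (each child slot possibly empty) number C_14. So A = C_14 = 2674440.
Non-crossing perfect matchings of 2n points on a circle are counted by C_n; with 20 points, n = 10. So B = C_10 = 16796.
A − B = 2674440 − 16796 = 2657644.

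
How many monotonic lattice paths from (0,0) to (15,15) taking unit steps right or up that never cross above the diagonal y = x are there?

Sub-diagonal monotone paths from (0,0) to (15,15) biject with Dyck paths of semilength 15, giving C_15.
C_15 = C(30,15)/16 = 155117520/16 = 9694845.

9694845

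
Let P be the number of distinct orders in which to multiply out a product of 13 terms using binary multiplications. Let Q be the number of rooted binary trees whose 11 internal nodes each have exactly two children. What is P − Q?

149226

Parenthesizations of m factors correspond to full binary trees with m leaves, counted by C_{m−1}; m = 13 gives C_12. So P = C_12 = 208012.
The number of full binary trees on 11 internal nodes is the Catalan number C_11. So Q = C_11 = 58786.
P − Q = 208012 − 58786 = 149226.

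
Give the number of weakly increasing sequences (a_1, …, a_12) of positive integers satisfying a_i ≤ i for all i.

208012

Such sub-staircase sequences of length n are counted by C_n; here n = 12.
C_12 = C(24,12)/13 = 2704156/13 = 208012.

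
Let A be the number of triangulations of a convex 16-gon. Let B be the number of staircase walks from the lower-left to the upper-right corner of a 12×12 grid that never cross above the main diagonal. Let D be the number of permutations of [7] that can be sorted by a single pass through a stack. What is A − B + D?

Triangulations of a convex m-gon are counted by C_{m−2}; with m = 16 this is C_14. So A = C_14 = 2674440.
Sub-diagonal monotone paths from (0,0) to (12,12) biject with Dyck paths of semilength 12, giving C_12. So B = C_12 = 208012.
Stack-sortable permutations are exactly the 231-avoiding ones, counted by C_n; here n = 7. So D = C_7 = 429.
A − B + D = 2674440 − 208012 + 429 = 2466857.

2466857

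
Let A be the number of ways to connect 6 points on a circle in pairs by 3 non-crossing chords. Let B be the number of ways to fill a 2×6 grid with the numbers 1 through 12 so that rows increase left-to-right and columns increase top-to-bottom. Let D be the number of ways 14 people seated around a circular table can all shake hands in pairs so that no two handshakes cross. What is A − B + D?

302

Pairing 6 circle points by 3 non-crossing chords gives C_3 matchings. So A = C_3 = 5.
By the hook-length formula (or a Dyck-path bijection), SYT of shape 2×6 number C_6. So B = C_6 = 132.
Non-crossing handshake pairings of 2n people are counted by C_n; 14 people gives n = 7. So D = C_7 = 429.
A − B + D = 5 − 132 + 429 = 302.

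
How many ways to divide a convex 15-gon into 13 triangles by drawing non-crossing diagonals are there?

A convex 15-gon is triangulated into 13 triangles, and the number of such triangulations is the Catalan number C_{15−2} = C_13.
C_13 = C(26,13)/14 = 10400600/14 = 742900.

742900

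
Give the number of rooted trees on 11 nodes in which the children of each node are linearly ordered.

16796

A rooted plane tree on 11 nodes has 10 edges, and such trees are counted by C_10.
C_10 = C(20,10)/11 = 184756/11 = 16796.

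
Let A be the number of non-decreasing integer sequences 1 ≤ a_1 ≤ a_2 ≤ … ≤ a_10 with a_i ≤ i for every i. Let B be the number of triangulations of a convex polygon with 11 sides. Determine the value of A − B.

Weakly increasing sequences with a_i ≤ i biject with Dyck paths of semilength 10, so there are C_10. So A = C_10 = 16796.
A convex 11-gon is triangulated into 9 triangles, and the number of such triangulations is the Catalan number C_{11−2} = C_9. So B = C_9 = 4862.
A − B = 16796 − 4862 = 11934.

11934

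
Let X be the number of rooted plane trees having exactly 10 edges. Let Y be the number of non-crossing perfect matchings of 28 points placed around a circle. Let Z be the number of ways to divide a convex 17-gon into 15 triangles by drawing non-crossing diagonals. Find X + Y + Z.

12386081

Rooted ordered trees with n edges are counted by C_n; here n = 10. So X = C_10 = 16796.
Pairing 28 circle points by 14 non-crossing chords gives C_14 matchings. So Y = C_14 = 2674440.
A convex 17-gon is triangulated into 15 triangles, and the number of such triangulations is the Catalan number C_{17−2} = C_15. So Z = C_15 = 9694845.
X + Y + Z = 16796 + 2674440 + 9694845 = 12386081.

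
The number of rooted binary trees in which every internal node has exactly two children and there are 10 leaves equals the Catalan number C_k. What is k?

9

A full binary tree with L leaves has L−1 internal nodes and is counted by C_{L−1}; L = 10 gives C_9.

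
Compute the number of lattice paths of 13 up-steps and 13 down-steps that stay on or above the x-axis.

A Dyck path with 13 up-steps and 13 down-steps has semilength 13, so there are C_13 of them.
C_13 = C(26,13)/14 = 10400600/14 = 742900.

742900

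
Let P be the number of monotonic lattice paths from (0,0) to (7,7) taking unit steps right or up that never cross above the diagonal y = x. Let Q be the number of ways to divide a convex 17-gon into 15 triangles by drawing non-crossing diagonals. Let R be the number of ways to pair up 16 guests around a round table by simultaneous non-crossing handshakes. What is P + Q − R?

Monotone paths in an n×n grid that stay weakly below the diagonal are counted by C_n; here n = 7. So P = C_7 = 429.
A convex 17-gon is triangulated into 15 triangles, and the number of such triangulations is the Catalan number C_{17−2} = C_15. So Q = C_15 = 9694845.
Non-crossing handshake pairings of 2n people are counted by C_n; 16 people gives n = 8. So R = C_8 = 1430.
P + Q − R = 429 + 9694845 − 1430 = 9693844.

9693844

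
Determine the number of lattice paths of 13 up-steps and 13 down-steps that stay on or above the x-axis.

742900

Dyck paths of semilength n (length 2n) are counted by C_n; here n = 13.
C_13 = 742900.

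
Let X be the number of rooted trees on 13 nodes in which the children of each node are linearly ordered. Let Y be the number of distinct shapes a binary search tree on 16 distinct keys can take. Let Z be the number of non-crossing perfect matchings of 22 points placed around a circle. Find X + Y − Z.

Rooted ordered (plane) trees on m nodes have m−1 edges and are counted by C_{m−1}; m = 13 gives C_12. So X = C_12 = 208012.
There are C_n binary search tree shapes on n keys; with n = 16 that is C_16. So Y = C_16 = 35357670.
Pairing 22 circle points by 11 non-crossing chords gives C_11 matchings. So Z = C_11 = 58786.
X + Y − Z = 208012 + 35357670 − 58786 = 35506896.

35506896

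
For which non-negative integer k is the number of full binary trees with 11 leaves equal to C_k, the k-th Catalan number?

A full binary tree with L leaves has L−1 internal nodes and is counted by C_{L−1}; L = 11 gives C_10.

10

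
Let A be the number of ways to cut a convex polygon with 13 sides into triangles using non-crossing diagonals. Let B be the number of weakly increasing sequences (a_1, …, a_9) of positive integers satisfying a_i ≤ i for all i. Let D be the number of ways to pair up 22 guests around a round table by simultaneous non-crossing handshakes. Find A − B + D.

Triangulations of a convex m-gon are counted by C_{m−2}; with m = 13 this is C_11. So A = C_11 = 58786.
Such sub-staircase sequences of length n are counted by C_n; here n = 9. So B = C_9 = 4862.
With 22 = 2·11 people, non-crossing handshake pairings are non-crossing perfect matchings on a circle, counted by C_11. So D = C_11 = 58786.
A − B + D = 58786 − 4862 + 58786 = 112710.

112710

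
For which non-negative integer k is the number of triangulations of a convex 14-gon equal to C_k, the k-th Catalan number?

12

A convex 14-gon is triangulated into 12 triangles, and the number of such triangulations is the Catalan number C_{14−2} = C_12.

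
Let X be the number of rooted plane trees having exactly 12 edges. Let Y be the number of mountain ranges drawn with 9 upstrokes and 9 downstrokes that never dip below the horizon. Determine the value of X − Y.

Rooted ordered trees with n edges are counted by C_n; here n = 12. So X = C_12 = 208012.
A Dyck path with 9 up-steps and 9 down-steps has semilength 9, so there are C_9 of them. So Y = C_9 = 4862.
X − Y = 208012 − 4862 = 203150.

203150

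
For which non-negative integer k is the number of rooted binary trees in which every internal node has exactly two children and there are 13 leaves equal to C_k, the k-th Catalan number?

Full binary trees with 13 leaves have 13−1 = 12 internal nodes, so there are C_12 of them.

12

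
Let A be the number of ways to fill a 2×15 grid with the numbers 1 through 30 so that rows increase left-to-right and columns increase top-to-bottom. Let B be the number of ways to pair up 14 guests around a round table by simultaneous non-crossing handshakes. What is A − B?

Standard Young tableaux of shape 2×n are counted by C_n; here n = 15. So A = C_15 = 9694845.
Non-crossing handshake pairings of 2n people are counted by C_n; 14 people gives n = 7. So B = C_7 = 429.
A − B = 9694845 − 429 = 9694416.

9694416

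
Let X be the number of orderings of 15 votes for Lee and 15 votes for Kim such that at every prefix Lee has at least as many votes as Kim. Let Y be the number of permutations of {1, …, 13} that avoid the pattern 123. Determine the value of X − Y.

Reading a vote for the leader as '(' and for the other as ')' turns such a sequence into a balanced string of 15 pairs, so the count is C_15. So X = C_15 = 9694845.
For any fixed pattern of length 3, the pattern-avoiding permutations of [13] number C_13. So Y = C_13 = 742900.
X − Y = 9694845 − 742900 = 8951945.

8951945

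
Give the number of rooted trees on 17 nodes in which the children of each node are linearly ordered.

A rooted plane tree on 17 nodes has 16 edges, and such trees are counted by C_16.
C_16 = C_15 · 2(2·15+1)/(15+2) = 9694845 · 62/17 = 35357670.

35357670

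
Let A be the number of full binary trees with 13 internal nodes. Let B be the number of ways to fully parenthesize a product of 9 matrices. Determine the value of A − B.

Full binary trees with n internal nodes are counted by C_n; here n = 13. So A = C_13 = 742900.
Ways to associate a product of 9 factors correspond to binary trees on 9 leaves, so the count is C_8. So B = C_8 = 1430.
A − B = 742900 − 1430 = 741470.

741470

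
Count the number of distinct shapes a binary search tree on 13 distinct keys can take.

Binary trees (left/right distinguished) on n nodes are counted by C_n; here n = 13.
C_13 = C(26,13)/14 = 10400600/14 = 742900.

742900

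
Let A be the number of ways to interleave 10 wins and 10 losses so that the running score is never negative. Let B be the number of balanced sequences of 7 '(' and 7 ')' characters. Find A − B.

16367

Reading a vote for the leader as '(' and for the other as ')' turns such a sequence into a balanced string of 10 pairs, so the count is C_10. So A = C_10 = 16796.
A balanced arrangement of 7 bracket pairs is a Dyck word of semilength 7, so the count is C_7. So B = C_7 = 429.
A − B = 16796 − 429 = 16367.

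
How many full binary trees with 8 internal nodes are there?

1430

The number of full binary trees on 8 internal nodes is the Catalan number C_8.
C_8 = C_7 · 2(2·7+1)/(7+2) = 429 · 30/9 = 1430.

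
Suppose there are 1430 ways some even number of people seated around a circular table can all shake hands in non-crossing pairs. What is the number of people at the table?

16

Non-crossing handshake pairings of 2n people are counted by C_n, and C_8 = 1430.
So n = 8, and there are 2n = 16 people.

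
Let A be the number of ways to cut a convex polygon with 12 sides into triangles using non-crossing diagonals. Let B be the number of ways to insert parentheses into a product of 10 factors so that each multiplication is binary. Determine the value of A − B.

11934

A convex 12-gon is triangulated into 10 triangles, and the number of such triangulations is the Catalan number C_{12−2} = C_10. So A = C_10 = 16796.
Parenthesizations of m factors correspond to full binary trees with m leaves, counted by C_{m−1}; m = 10 gives C_9. So B = C_9 = 4862.
A − B = 16796 − 4862 = 11934.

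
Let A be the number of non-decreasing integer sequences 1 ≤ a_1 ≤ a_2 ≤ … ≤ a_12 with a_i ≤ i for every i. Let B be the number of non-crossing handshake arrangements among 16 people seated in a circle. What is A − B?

206582

Weakly increasing sequences with a_i ≤ i biject with Dyck paths of semilength 12, so there are C_12. So A = C_12 = 208012.
Non-crossing handshake pairings of 2n people are counted by C_n; 16 people gives n = 8. So B = C_8 = 1430.
A − B = 208012 − 1430 = 206582.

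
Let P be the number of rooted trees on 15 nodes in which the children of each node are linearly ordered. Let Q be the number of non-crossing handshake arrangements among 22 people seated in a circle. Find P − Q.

A rooted plane tree on 15 nodes has 14 edges, and such trees are counted by C_14. So P = C_14 = 2674440.
Non-crossing handshake pairings of 2n people are counted by C_n; 22 people gives n = 11. So Q = C_11 = 58786.
P − Q = 2674440 − 58786 = 2615654.

2615654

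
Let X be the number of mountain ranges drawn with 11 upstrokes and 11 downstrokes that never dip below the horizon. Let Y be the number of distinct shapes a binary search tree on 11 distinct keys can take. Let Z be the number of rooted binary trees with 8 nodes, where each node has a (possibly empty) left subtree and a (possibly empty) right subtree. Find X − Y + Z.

1430

Paths of 11 up- and 11 down-steps that never dip below the axis are Dyck paths; their count is C_11. So X = C_11 = 58786.
Binary trees (left/right distinguished) on n nodes are counted by C_n; here n = 11. So Y = C_11 = 58786.
Rooted binary trees with 8 nodes (each child slot possibly empty) number C_8. So Z = C_8 = 1430.
X − Y + Z = 58786 − 58786 + 1430 = 1430.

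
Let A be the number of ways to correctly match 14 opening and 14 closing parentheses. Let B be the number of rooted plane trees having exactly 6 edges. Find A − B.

A balanced arrangement of 14 bracket pairs is a Dyck word of semilength 14, so the count is C_14. So A = C_14 = 2674440.
A rooted plane tree with 6 edges has 7 nodes, and the count is C_6. So B = C_6 = 132.
A − B = 2674440 − 132 = 2674308.

2674308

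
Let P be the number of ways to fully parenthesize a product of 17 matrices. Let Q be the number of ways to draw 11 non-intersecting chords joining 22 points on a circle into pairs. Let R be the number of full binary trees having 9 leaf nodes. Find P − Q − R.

35297454

Parenthesizations of m factors correspond to full binary trees with m leaves, counted by C_{m−1}; m = 17 gives C_16. So P = C_16 = 35357670.
Pairing 22 circle points by 11 non-crossing chords gives C_11 matchings. So Q = C_11 = 58786.
A full binary tree with L leaves has L−1 internal nodes and is counted by C_{L−1}; L = 9 gives C_8. So R = C_8 = 1430.
P − Q − R = 35357670 − 58786 − 1430 = 35297454.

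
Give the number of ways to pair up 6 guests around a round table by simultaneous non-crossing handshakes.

5

With 6 = 2·3 people, non-crossing handshake pairings are non-crossing perfect matchings on a circle, counted by C_3.
C_3 = C(6,3)/4 = 20/4 = 5.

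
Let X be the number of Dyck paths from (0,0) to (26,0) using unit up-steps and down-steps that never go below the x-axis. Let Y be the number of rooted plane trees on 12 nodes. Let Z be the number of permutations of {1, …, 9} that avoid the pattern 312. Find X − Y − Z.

A Dyck path with 13 up-steps and 13 down-steps has semilength 13, so there are C_13 of them. So X = C_13 = 742900.
A rooted plane tree on 12 nodes has 11 edges, and such trees are counted by C_11. So Y = C_11 = 58786.
Permutations of [n] avoiding any single length-3 pattern are counted by C_n; here n = 9. So Z = C_9 = 4862.
X − Y − Z = 742900 − 58786 − 4862 = 679252.

679252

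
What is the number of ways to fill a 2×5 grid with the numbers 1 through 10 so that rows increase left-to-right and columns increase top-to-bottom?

42

By the hook-length formula (or a Dyck-path bijection), SYT of shape 2×5 number C_5.
C_5 = C_4 · 2(2·4+1)/(4+2) = 14 · 18/6 = 42.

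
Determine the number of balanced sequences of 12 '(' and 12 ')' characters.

208012

Balanced strings of n pairs of brackets are counted by C_n; here n = 12.
C_12 = C(24,12)/13 = 2704156/13 = 208012.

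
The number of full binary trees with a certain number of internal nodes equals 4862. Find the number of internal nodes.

Full binary trees with n internal nodes are counted by C_n; 4862 = C_9.

9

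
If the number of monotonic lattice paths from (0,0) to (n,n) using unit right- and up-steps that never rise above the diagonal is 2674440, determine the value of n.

Such diagonal-avoiding paths in an n×n grid are counted by C_n. The Catalan number equal to 2674440 is C_14.

14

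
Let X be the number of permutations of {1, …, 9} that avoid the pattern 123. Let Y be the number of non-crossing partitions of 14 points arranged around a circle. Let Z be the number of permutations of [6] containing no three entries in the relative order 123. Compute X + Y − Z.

For any fixed pattern of length 3, the pattern-avoiding permutations of [9] number C_9. So X = C_9 = 4862.
Non-crossing partitions of an n-element set are counted by C_n; here n = 14. So Y = C_14 = 2674440.
For any fixed pattern of length 3, the pattern-avoiding permutations of [6] number C_6. So Z = C_6 = 132.
X + Y − Z = 4862 + 2674440 − 132 = 2679170.

2679170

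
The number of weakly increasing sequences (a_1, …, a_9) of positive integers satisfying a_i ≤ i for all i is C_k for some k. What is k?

9

Such sub-staircase sequences of length n are counted by C_n; here n = 9.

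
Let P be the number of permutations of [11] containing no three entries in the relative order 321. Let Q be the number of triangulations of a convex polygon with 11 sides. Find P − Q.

Permutations of [n] avoiding any single length-3 pattern are counted by C_n; here n = 11. So P = C_11 = 58786.
A convex 11-gon is triangulated into 9 triangles, and the number of such triangulations is the Catalan number C_{11−2} = C_9. So Q = C_9 = 4862.
P − Q = 58786 − 4862 = 53924.

53924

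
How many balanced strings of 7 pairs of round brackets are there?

With 7 pairs the number of balanced bracket strings is the Catalan number C_7.
C_7 = C(14,7)/8 = 3432/8 = 429.

429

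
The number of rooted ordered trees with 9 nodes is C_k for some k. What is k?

Rooted ordered (plane) trees on m nodes have m−1 edges and are counted by C_{m−1}; m = 9 gives C_8.

8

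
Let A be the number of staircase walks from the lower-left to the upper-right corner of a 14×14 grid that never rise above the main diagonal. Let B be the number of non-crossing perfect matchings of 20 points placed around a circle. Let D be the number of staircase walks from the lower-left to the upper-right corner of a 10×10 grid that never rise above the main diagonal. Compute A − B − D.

Monotone paths in an n×n grid that stay weakly below the diagonal are counted by C_n; here n = 14. So A = C_14 = 2674440.
Pairing 20 circle points by 10 non-crossing chords gives C_10 matchings. So B = C_10 = 16796.
Sub-diagonal monotone paths from (0,0) to (10,10) biject with Dyck paths of semilength 10, giving C_10. So D = C_10 = 16796.
A − B − D = 2674440 − 16796 − 16796 = 2640848.

2640848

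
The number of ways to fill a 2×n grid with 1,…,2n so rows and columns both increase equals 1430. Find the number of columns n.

Standard Young tableaux of shape 2×n are counted by C_n; 1430 = C_8.

8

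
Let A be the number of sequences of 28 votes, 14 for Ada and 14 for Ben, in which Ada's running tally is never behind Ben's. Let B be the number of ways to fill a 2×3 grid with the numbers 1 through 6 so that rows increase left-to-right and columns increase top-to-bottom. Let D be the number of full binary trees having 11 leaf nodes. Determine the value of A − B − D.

Ballot sequences with n votes each where one side never trails are Dyck words, counted by C_n; here n = 14. So A = C_14 = 2674440.
By the hook-length formula (or a Dyck-path bijection), SYT of shape 2×3 number C_3. So B = C_3 = 5.
Full binary trees with 11 leaves have 11−1 = 10 internal nodes, so there are C_10 of them. So D = C_10 = 16796.
A − B − D = 2674440 − 5 − 16796 = 2657639.

2657639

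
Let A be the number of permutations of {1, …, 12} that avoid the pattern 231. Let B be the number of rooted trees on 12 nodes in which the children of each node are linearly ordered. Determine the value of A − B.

Permutations of [n] avoiding any single length-3 pattern are counted by C_n; here n = 12. So A = C_12 = 208012.
Rooted ordered (plane) trees on m nodes have m−1 edges and are counted by C_{m−1}; m = 12 gives C_11. So B = C_11 = 58786.
A − B = 208012 − 58786 = 149226.

149226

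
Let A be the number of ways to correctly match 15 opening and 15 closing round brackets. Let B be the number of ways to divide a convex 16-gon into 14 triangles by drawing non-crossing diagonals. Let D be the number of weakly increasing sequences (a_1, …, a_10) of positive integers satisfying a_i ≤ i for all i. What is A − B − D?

7003609

Balanced strings of n pairs of brackets are counted by C_n; here n = 15. So A = C_15 = 9694845.
A convex 16-gon is triangulated into 14 triangles, and the number of such triangulations is the Catalan number C_{16−2} = C_14. So B = C_14 = 2674440.
Weakly increasing sequences with a_i ≤ i biject with Dyck paths of semilength 10, so there are C_10. So D = C_10 = 16796.
A − B − D = 9694845 − 2674440 − 16796 = 7003609.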